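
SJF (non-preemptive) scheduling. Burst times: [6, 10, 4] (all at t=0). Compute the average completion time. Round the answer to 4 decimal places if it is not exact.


SJF order (ascending): [4, 6, 10]
Completion times:
  Job 1: burst=4, C=4
  Job 2: burst=6, C=10
  Job 3: burst=10, C=20
Average completion = 34/3 = 11.3333

11.3333


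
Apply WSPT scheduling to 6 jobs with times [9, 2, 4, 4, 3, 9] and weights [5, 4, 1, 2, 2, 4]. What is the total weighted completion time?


Compute p/w ratios and sort ascending (WSPT): [(2, 4), (3, 2), (9, 5), (4, 2), (9, 4), (4, 1)]
Compute weighted completion times:
  Job (p=2,w=4): C=2, w*C=4*2=8
  Job (p=3,w=2): C=5, w*C=2*5=10
  Job (p=9,w=5): C=14, w*C=5*14=70
  Job (p=4,w=2): C=18, w*C=2*18=36
  Job (p=9,w=4): C=27, w*C=4*27=108
  Job (p=4,w=1): C=31, w*C=1*31=31
Total weighted completion time = 263

263


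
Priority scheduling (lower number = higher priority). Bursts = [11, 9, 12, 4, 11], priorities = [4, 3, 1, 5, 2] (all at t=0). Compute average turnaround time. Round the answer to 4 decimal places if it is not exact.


Sort by priority (ascending = highest first):
Order: [(1, 12), (2, 11), (3, 9), (4, 11), (5, 4)]
Completion times:
  Priority 1, burst=12, C=12
  Priority 2, burst=11, C=23
  Priority 3, burst=9, C=32
  Priority 4, burst=11, C=43
  Priority 5, burst=4, C=47
Average turnaround = 157/5 = 31.4

31.4


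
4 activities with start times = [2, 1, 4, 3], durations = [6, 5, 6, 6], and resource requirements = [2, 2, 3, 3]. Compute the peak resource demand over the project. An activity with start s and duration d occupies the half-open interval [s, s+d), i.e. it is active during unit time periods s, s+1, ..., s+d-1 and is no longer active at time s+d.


Each activity i is active on [start_i, start_i + duration_i).
Compute total resource usage per time slot:
  t=0: active resources = [], total = 0
  t=1: active resources = [2], total = 2
  t=2: active resources = [2, 2], total = 4
  t=3: active resources = [2, 2, 3], total = 7
  t=4: active resources = [2, 2, 3, 3], total = 10
  t=5: active resources = [2, 2, 3, 3], total = 10
  t=6: active resources = [2, 3, 3], total = 8
  t=7: active resources = [2, 3, 3], total = 8
  t=8: active resources = [3, 3], total = 6
  t=9: active resources = [3], total = 3
Peak resource demand = 10

10


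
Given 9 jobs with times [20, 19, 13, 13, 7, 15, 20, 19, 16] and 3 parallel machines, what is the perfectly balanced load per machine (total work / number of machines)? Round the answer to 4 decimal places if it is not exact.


Total processing time = 20 + 19 + 13 + 13 + 7 + 15 + 20 + 19 + 16 = 142
Number of machines = 3
Ideal balanced load = 142 / 3 = 47.3333

47.3333


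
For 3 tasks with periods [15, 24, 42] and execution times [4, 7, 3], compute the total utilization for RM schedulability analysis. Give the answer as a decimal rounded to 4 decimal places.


Compute individual utilizations (exact fractions):
  Task 1: C/T = 4/15 (approx. 0.2667)
  Task 2: C/T = 7/24 (approx. 0.2917)
  Task 3: C/T = 3/42 = 1/14 (approx. 0.0714)
Total utilization U = 4/15 + 7/24 + 1/14 = 529/840
Rounded to 4 decimal places: U = 0.6298
RM (Liu & Layland) bound for 3 tasks = 0.779763; compare with U = 529/840 (approx. 0.629762)
U <= bound, so schedulable by RM sufficient condition.

0.6298


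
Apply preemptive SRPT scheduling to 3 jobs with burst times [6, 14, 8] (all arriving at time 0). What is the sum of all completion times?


Since all jobs arrive at t=0, SRPT equals SPT ordering.
SPT order: [6, 8, 14]
Completion times:
  Job 1: p=6, C=6
  Job 2: p=8, C=14
  Job 3: p=14, C=28
Total completion time = 6 + 14 + 28 = 48

48


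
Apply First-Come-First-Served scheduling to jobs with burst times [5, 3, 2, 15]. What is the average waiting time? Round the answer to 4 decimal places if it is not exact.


FCFS order (as given): [5, 3, 2, 15]
Waiting times:
  Job 1: wait = 0
  Job 2: wait = 5
  Job 3: wait = 8
  Job 4: wait = 10
Sum of waiting times = 23
Average waiting time = 23/4 = 5.75

5.75


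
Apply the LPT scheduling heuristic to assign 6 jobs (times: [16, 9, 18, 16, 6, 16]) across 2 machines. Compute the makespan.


Sort jobs in decreasing order (LPT): [18, 16, 16, 16, 9, 6]
Assign each job to the least loaded machine:
  Machine 1: jobs [18, 16, 6], load = 40
  Machine 2: jobs [16, 16, 9], load = 41
Makespan = max load = 41

41


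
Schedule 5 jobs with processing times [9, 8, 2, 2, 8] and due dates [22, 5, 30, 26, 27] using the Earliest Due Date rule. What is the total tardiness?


Sort by due date (EDD order): [(8, 5), (9, 22), (2, 26), (8, 27), (2, 30)]
Compute completion times and tardiness:
  Job 1: p=8, d=5, C=8, tardiness=max(0,8-5)=3
  Job 2: p=9, d=22, C=17, tardiness=max(0,17-22)=0
  Job 3: p=2, d=26, C=19, tardiness=max(0,19-26)=0
  Job 4: p=8, d=27, C=27, tardiness=max(0,27-27)=0
  Job 5: p=2, d=30, C=29, tardiness=max(0,29-30)=0
Total tardiness = 3

3


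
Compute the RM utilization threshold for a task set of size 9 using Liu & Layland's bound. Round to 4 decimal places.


Compute 2^(1/9) = 1.0800597389
Subtract 1: 1.0800597389 - 1 = 0.0800597389
Multiply by n: 9 * 0.0800597389 = 0.7205376501
Round to 4 dp: 0.7205

0.7205


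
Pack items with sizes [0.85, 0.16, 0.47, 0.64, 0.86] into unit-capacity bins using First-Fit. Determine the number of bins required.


Place items sequentially using First-Fit:
  Item 0.85 -> new Bin 1
  Item 0.16 -> new Bin 2
  Item 0.47 -> Bin 2 (now 0.63)
  Item 0.64 -> new Bin 3
  Item 0.86 -> new Bin 4
Total bins used = 4

4


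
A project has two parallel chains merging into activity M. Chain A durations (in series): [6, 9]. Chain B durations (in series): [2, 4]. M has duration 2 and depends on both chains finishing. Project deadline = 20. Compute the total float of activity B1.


Forward pass: ES(B1) = sum of predecessors on chain B = 0
EF = ES + duration = 0 + 2 = 2
Backward pass: LF(M) = deadline = 20; LS(M) = 20 - 2 = 18
LF(B1) = LS(M) - sum(successors on chain B) = 18 - 4 = 14
LS = LF - duration = 14 - 2 = 12
Total float = LS - ES = 12 - 0 = 12

12


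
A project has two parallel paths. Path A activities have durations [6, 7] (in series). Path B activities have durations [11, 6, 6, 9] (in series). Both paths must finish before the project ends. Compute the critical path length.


Path A total = 6 + 7 = 13
Path B total = 11 + 6 + 6 + 9 = 32
Critical path = longest path = max(13, 32) = 32

32


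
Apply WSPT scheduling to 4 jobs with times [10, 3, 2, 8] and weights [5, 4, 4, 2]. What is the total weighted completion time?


Compute p/w ratios and sort ascending (WSPT): [(2, 4), (3, 4), (10, 5), (8, 2)]
Compute weighted completion times:
  Job (p=2,w=4): C=2, w*C=4*2=8
  Job (p=3,w=4): C=5, w*C=4*5=20
  Job (p=10,w=5): C=15, w*C=5*15=75
  Job (p=8,w=2): C=23, w*C=2*23=46
Total weighted completion time = 149

149


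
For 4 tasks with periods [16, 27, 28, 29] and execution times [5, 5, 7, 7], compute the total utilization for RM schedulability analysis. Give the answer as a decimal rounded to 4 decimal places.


Compute individual utilizations (exact fractions):
  Task 1: C/T = 5/16 (approx. 0.3125)
  Task 2: C/T = 5/27 (approx. 0.1852)
  Task 3: C/T = 7/28 = 1/4 (approx. 0.25)
  Task 4: C/T = 7/29 (approx. 0.2414)
Total utilization U = 5/16 + 5/27 + 1/4 + 7/29 = 12391/12528
Rounded to 4 decimal places: U = 0.9891
RM (Liu & Layland) bound for 4 tasks = 0.756828; compare with U = 12391/12528 (approx. 0.989064)
bound < U <= 1, so the RM sufficient condition is not met (inconclusive; an exact test such as response-time analysis is needed).

0.9891


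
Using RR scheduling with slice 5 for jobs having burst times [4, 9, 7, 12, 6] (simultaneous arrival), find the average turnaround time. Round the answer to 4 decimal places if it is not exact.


Time quantum = 5
Execution trace:
  J1 runs 4 units, time = 4
  J2 runs 5 units, time = 9
  J3 runs 5 units, time = 14
  J4 runs 5 units, time = 19
  J5 runs 5 units, time = 24
  J2 runs 4 units, time = 28
  J3 runs 2 units, time = 30
  J4 runs 5 units, time = 35
  J5 runs 1 units, time = 36
  J4 runs 2 units, time = 38
Finish times: [4, 28, 30, 38, 36]
Average turnaround = 136/5 = 27.2

27.2


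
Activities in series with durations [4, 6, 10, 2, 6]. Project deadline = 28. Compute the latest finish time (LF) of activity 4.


LF(activity 4) = deadline - sum of successor durations
Successors: activities 5 through 5 with durations [6]
Sum of successor durations = 6
LF = 28 - 6 = 22

22


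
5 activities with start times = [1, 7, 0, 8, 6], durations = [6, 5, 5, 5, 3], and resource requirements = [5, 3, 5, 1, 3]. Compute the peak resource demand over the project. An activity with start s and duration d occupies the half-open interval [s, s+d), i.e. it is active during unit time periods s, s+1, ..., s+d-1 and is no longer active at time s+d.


Each activity i is active on [start_i, start_i + duration_i).
Compute total resource usage per time slot:
  t=0: active resources = [5], total = 5
  t=1: active resources = [5, 5], total = 10
  t=2: active resources = [5, 5], total = 10
  t=3: active resources = [5, 5], total = 10
  t=4: active resources = [5, 5], total = 10
  t=5: active resources = [5], total = 5
  t=6: active resources = [5, 3], total = 8
  t=7: active resources = [3, 3], total = 6
  t=8: active resources = [3, 1, 3], total = 7
  t=9: active resources = [3, 1], total = 4
  t=10: active resources = [3, 1], total = 4
  t=11: active resources = [3, 1], total = 4
  t=12: active resources = [1], total = 1
Peak resource demand = 10

10


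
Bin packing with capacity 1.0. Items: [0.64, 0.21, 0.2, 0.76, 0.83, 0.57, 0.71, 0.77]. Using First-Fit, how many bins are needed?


Place items sequentially using First-Fit:
  Item 0.64 -> new Bin 1
  Item 0.21 -> Bin 1 (now 0.85)
  Item 0.2 -> new Bin 2
  Item 0.76 -> Bin 2 (now 0.96)
  Item 0.83 -> new Bin 3
  Item 0.57 -> new Bin 4
  Item 0.71 -> new Bin 5
  Item 0.77 -> new Bin 6
Total bins used = 6

6


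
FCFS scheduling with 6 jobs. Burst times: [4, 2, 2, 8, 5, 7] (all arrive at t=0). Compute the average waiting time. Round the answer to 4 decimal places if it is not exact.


FCFS order (as given): [4, 2, 2, 8, 5, 7]
Waiting times:
  Job 1: wait = 0
  Job 2: wait = 4
  Job 3: wait = 6
  Job 4: wait = 8
  Job 5: wait = 16
  Job 6: wait = 21
Sum of waiting times = 55
Average waiting time = 55/6 = 9.1667

9.1667


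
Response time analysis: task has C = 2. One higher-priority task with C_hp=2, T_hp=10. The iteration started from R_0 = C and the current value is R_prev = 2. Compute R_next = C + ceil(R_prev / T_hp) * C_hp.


R_next = C + ceil(R_prev / T_hp) * C_hp
ceil(2 / 10) = ceil(0.2) = 1
Interference = 1 * 2 = 2
R_next = 2 + 2 = 4

4


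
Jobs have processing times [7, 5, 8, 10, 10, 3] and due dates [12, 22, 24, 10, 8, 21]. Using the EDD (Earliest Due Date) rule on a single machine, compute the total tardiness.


Sort by due date (EDD order): [(10, 8), (10, 10), (7, 12), (3, 21), (5, 22), (8, 24)]
Compute completion times and tardiness:
  Job 1: p=10, d=8, C=10, tardiness=max(0,10-8)=2
  Job 2: p=10, d=10, C=20, tardiness=max(0,20-10)=10
  Job 3: p=7, d=12, C=27, tardiness=max(0,27-12)=15
  Job 4: p=3, d=21, C=30, tardiness=max(0,30-21)=9
  Job 5: p=5, d=22, C=35, tardiness=max(0,35-22)=13
  Job 6: p=8, d=24, C=43, tardiness=max(0,43-24)=19
Total tardiness = 68

68


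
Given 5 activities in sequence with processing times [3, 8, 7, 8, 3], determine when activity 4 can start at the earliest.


Activity 4 starts after activities 1 through 3 complete.
Predecessor durations: [3, 8, 7]
ES = 3 + 8 + 7 = 18

18


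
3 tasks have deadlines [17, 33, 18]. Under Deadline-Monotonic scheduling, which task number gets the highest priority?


Sort tasks by relative deadline (ascending):
  Task 1: deadline = 17
  Task 3: deadline = 18
  Task 2: deadline = 33
Priority order (highest first): [1, 3, 2]
Highest priority task = 1

1


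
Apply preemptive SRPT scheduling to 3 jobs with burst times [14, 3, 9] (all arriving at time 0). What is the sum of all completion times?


Since all jobs arrive at t=0, SRPT equals SPT ordering.
SPT order: [3, 9, 14]
Completion times:
  Job 1: p=3, C=3
  Job 2: p=9, C=12
  Job 3: p=14, C=26
Total completion time = 3 + 12 + 26 = 41

41


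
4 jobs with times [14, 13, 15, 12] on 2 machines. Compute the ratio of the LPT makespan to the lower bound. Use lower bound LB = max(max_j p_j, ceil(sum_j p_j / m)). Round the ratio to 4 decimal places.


LPT order: [15, 14, 13, 12]
Machine loads after assignment: [27, 27]
LPT makespan = 27
Lower bound = max(max_job, ceil(total/2)) = max(15, 27) = 27
Ratio = 27 / 27 = 1.0

1.0


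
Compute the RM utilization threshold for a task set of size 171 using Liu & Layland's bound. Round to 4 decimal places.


Compute 2^(1/171) = 1.0040617188
Subtract 1: 1.0040617188 - 1 = 0.0040617188
Multiply by n: 171 * 0.0040617188 = 0.6945539148
Round to 4 dp: 0.6946

0.6946


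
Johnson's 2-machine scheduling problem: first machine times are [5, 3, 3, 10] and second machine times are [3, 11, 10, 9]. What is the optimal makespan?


Apply Johnson's rule:
  Group 1 (a <= b): [(2, 3, 11), (3, 3, 10)]
  Group 2 (a > b): [(4, 10, 9), (1, 5, 3)]
Optimal job order: [2, 3, 4, 1]
Schedule:
  Job 2: M1 done at 3, M2 done at 14
  Job 3: M1 done at 6, M2 done at 24
  Job 4: M1 done at 16, M2 done at 33
  Job 1: M1 done at 21, M2 done at 36
Makespan = 36

36


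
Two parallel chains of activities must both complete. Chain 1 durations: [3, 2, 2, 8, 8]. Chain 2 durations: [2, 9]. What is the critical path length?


Path A total = 3 + 2 + 2 + 8 + 8 = 23
Path B total = 2 + 9 = 11
Critical path = longest path = max(23, 11) = 23

23


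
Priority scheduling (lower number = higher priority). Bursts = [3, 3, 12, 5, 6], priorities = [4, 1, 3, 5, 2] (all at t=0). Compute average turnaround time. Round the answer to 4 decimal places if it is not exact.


Sort by priority (ascending = highest first):
Order: [(1, 3), (2, 6), (3, 12), (4, 3), (5, 5)]
Completion times:
  Priority 1, burst=3, C=3
  Priority 2, burst=6, C=9
  Priority 3, burst=12, C=21
  Priority 4, burst=3, C=24
  Priority 5, burst=5, C=29
Average turnaround = 86/5 = 17.2

17.2


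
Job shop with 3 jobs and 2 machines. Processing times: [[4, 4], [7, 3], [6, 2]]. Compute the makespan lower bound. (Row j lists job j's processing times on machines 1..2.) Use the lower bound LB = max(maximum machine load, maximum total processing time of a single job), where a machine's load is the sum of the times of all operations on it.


Machine loads:
  Machine 1: 4 + 7 + 6 = 17
  Machine 2: 4 + 3 + 2 = 9
Max machine load = 17
Job totals:
  Job 1: 8
  Job 2: 10
  Job 3: 8
Max job total = 10
Lower bound = max(17, 10) = 17

17


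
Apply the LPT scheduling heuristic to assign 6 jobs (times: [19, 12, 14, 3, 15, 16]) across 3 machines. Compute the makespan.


Sort jobs in decreasing order (LPT): [19, 16, 15, 14, 12, 3]
Assign each job to the least loaded machine:
  Machine 1: jobs [19, 3], load = 22
  Machine 2: jobs [16, 12], load = 28
  Machine 3: jobs [15, 14], load = 29
Makespan = max load = 29

29


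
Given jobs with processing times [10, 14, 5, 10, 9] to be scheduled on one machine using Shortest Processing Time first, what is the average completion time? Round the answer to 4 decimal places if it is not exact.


Sort jobs by processing time (SPT order): [5, 9, 10, 10, 14]
Compute completion times sequentially:
  Job 1: processing = 5, completes at 5
  Job 2: processing = 9, completes at 14
  Job 3: processing = 10, completes at 24
  Job 4: processing = 10, completes at 34
  Job 5: processing = 14, completes at 48
Sum of completion times = 125
Average completion time = 125/5 = 25.0

25.0


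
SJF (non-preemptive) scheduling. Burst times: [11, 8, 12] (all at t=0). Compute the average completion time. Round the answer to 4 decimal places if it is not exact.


SJF order (ascending): [8, 11, 12]
Completion times:
  Job 1: burst=8, C=8
  Job 2: burst=11, C=19
  Job 3: burst=12, C=31
Average completion = 58/3 = 19.3333

19.3333


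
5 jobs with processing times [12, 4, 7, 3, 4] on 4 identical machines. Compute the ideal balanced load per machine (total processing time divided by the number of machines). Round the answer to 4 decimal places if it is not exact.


Total processing time = 12 + 4 + 7 + 3 + 4 = 30
Number of machines = 4
Ideal balanced load = 30 / 4 = 7.5

7.5


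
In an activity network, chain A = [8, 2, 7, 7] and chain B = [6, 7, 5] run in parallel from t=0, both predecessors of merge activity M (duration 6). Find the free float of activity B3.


ES(B3) = sum of predecessors on chain B = 13
EF(B3) = ES + duration = 13 + 5 = 18
Successor of B3 is M. ES(M) = max(sum(A), sum(B)) = max(24, 18) = 24
Free float = ES(successor) - EF(current) = 24 - 18 = 6

6


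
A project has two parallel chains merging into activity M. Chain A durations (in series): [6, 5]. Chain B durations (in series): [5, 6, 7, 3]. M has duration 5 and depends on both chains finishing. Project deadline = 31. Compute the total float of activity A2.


Forward pass: ES(A2) = sum of predecessors on chain A = 6
EF = ES + duration = 6 + 5 = 11
Backward pass: LF(M) = deadline = 31; LS(M) = 31 - 5 = 26
LF(A2) = LS(M) - sum(successors on chain A) = 26 - 0 = 26
LS = LF - duration = 26 - 5 = 21
Total float = LS - ES = 21 - 6 = 15

15


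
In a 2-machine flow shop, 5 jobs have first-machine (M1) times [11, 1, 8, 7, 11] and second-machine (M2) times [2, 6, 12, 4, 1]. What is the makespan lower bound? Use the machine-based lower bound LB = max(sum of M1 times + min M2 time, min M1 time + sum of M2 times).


LB1 = sum(M1 times) + min(M2 times) = 38 + 1 = 39
LB2 = min(M1 times) + sum(M2 times) = 1 + 25 = 26
Lower bound = max(LB1, LB2) = max(39, 26) = 39

39


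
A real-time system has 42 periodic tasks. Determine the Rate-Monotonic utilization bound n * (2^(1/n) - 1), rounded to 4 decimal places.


Compute 2^(1/42) = 1.0166404394
Subtract 1: 1.0166404394 - 1 = 0.0166404394
Multiply by n: 42 * 0.0166404394 = 0.6988984548
Round to 4 dp: 0.6989

0.6989


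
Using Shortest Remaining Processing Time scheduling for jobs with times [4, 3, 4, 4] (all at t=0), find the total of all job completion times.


Since all jobs arrive at t=0, SRPT equals SPT ordering.
SPT order: [3, 4, 4, 4]
Completion times:
  Job 1: p=3, C=3
  Job 2: p=4, C=7
  Job 3: p=4, C=11
  Job 4: p=4, C=15
Total completion time = 3 + 7 + 11 + 15 = 36

36


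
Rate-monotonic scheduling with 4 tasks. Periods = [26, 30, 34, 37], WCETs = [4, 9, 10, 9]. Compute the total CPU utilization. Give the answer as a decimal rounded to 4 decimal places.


Compute individual utilizations (exact fractions):
  Task 1: C/T = 4/26 = 2/13 (approx. 0.1538)
  Task 2: C/T = 9/30 = 3/10 (approx. 0.3)
  Task 3: C/T = 10/34 = 5/17 (approx. 0.2941)
  Task 4: C/T = 9/37 (approx. 0.2432)
Total utilization U = 2/13 + 3/10 + 5/17 + 9/37 = 81051/81770
Rounded to 4 decimal places: U = 0.9912
RM (Liu & Layland) bound for 4 tasks = 0.756828; compare with U = 81051/81770 (approx. 0.991207)
bound < U <= 1, so the RM sufficient condition is not met (inconclusive; an exact test such as response-time analysis is needed).

0.9912


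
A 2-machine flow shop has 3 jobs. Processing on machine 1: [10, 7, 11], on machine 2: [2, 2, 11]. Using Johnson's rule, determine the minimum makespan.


Apply Johnson's rule:
  Group 1 (a <= b): [(3, 11, 11)]
  Group 2 (a > b): [(1, 10, 2), (2, 7, 2)]
Optimal job order: [3, 1, 2]
Schedule:
  Job 3: M1 done at 11, M2 done at 22
  Job 1: M1 done at 21, M2 done at 24
  Job 2: M1 done at 28, M2 done at 30
Makespan = 30

30


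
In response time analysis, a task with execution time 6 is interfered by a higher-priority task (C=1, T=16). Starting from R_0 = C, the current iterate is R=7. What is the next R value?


R_next = C + ceil(R_prev / T_hp) * C_hp
ceil(7 / 16) = ceil(0.4375) = 1
Interference = 1 * 1 = 1
R_next = 6 + 1 = 7
R_next = R_prev, so the iteration has converged (response time = 7).

7


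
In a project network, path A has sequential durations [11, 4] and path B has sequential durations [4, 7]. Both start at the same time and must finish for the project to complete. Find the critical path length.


Path A total = 11 + 4 = 15
Path B total = 4 + 7 = 11
Critical path = longest path = max(15, 11) = 15

15


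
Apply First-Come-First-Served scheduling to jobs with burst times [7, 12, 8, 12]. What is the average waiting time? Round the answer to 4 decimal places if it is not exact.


FCFS order (as given): [7, 12, 8, 12]
Waiting times:
  Job 1: wait = 0
  Job 2: wait = 7
  Job 3: wait = 19
  Job 4: wait = 27
Sum of waiting times = 53
Average waiting time = 53/4 = 13.25

13.25


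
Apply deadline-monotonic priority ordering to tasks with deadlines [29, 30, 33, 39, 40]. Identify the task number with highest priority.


Sort tasks by relative deadline (ascending):
  Task 1: deadline = 29
  Task 2: deadline = 30
  Task 3: deadline = 33
  Task 4: deadline = 39
  Task 5: deadline = 40
Priority order (highest first): [1, 2, 3, 4, 5]
Highest priority task = 1

1


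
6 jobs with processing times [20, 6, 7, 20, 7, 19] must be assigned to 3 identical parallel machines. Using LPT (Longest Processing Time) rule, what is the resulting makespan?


Sort jobs in decreasing order (LPT): [20, 20, 19, 7, 7, 6]
Assign each job to the least loaded machine:
  Machine 1: jobs [20, 7], load = 27
  Machine 2: jobs [20, 6], load = 26
  Machine 3: jobs [19, 7], load = 26
Makespan = max load = 27

27


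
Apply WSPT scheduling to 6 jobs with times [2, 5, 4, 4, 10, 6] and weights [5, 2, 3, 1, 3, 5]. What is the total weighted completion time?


Compute p/w ratios and sort ascending (WSPT): [(2, 5), (6, 5), (4, 3), (5, 2), (10, 3), (4, 1)]
Compute weighted completion times:
  Job (p=2,w=5): C=2, w*C=5*2=10
  Job (p=6,w=5): C=8, w*C=5*8=40
  Job (p=4,w=3): C=12, w*C=3*12=36
  Job (p=5,w=2): C=17, w*C=2*17=34
  Job (p=10,w=3): C=27, w*C=3*27=81
  Job (p=4,w=1): C=31, w*C=1*31=31
Total weighted completion time = 232

232


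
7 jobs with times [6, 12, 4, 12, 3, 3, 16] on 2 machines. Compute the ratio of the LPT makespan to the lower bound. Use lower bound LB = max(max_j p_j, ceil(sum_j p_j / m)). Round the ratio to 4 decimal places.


LPT order: [16, 12, 12, 6, 4, 3, 3]
Machine loads after assignment: [29, 27]
LPT makespan = 29
Lower bound = max(max_job, ceil(total/2)) = max(16, 28) = 28
Ratio = 29 / 28 = 1.0357

1.0357


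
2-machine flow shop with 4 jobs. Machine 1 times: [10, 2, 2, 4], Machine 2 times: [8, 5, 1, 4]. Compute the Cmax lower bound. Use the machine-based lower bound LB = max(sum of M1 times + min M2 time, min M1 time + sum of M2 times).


LB1 = sum(M1 times) + min(M2 times) = 18 + 1 = 19
LB2 = min(M1 times) + sum(M2 times) = 2 + 18 = 20
Lower bound = max(LB1, LB2) = max(19, 20) = 20

20


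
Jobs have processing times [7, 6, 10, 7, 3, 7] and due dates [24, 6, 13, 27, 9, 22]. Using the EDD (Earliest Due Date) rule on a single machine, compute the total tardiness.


Sort by due date (EDD order): [(6, 6), (3, 9), (10, 13), (7, 22), (7, 24), (7, 27)]
Compute completion times and tardiness:
  Job 1: p=6, d=6, C=6, tardiness=max(0,6-6)=0
  Job 2: p=3, d=9, C=9, tardiness=max(0,9-9)=0
  Job 3: p=10, d=13, C=19, tardiness=max(0,19-13)=6
  Job 4: p=7, d=22, C=26, tardiness=max(0,26-22)=4
  Job 5: p=7, d=24, C=33, tardiness=max(0,33-24)=9
  Job 6: p=7, d=27, C=40, tardiness=max(0,40-27)=13
Total tardiness = 32

32


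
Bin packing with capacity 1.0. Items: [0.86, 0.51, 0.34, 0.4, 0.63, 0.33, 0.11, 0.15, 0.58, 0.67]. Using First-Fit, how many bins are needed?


Place items sequentially using First-Fit:
  Item 0.86 -> new Bin 1
  Item 0.51 -> new Bin 2
  Item 0.34 -> Bin 2 (now 0.85)
  Item 0.4 -> new Bin 3
  Item 0.63 -> new Bin 4
  Item 0.33 -> Bin 3 (now 0.73)
  Item 0.11 -> Bin 1 (now 0.97)
  Item 0.15 -> Bin 2 (now 1.0)
  Item 0.58 -> new Bin 5
  Item 0.67 -> new Bin 6
Total bins used = 6

6


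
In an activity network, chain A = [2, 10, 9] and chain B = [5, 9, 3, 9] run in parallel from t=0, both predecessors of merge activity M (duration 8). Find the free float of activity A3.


ES(A3) = sum of predecessors on chain A = 12
EF(A3) = ES + duration = 12 + 9 = 21
Successor of A3 is M. ES(M) = max(sum(A), sum(B)) = max(21, 26) = 26
Free float = ES(successor) - EF(current) = 26 - 21 = 5

5


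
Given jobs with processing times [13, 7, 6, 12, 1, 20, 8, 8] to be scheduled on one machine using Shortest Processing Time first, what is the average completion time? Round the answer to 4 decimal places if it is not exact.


Sort jobs by processing time (SPT order): [1, 6, 7, 8, 8, 12, 13, 20]
Compute completion times sequentially:
  Job 1: processing = 1, completes at 1
  Job 2: processing = 6, completes at 7
  Job 3: processing = 7, completes at 14
  Job 4: processing = 8, completes at 22
  Job 5: processing = 8, completes at 30
  Job 6: processing = 12, completes at 42
  Job 7: processing = 13, completes at 55
  Job 8: processing = 20, completes at 75
Sum of completion times = 246
Average completion time = 246/8 = 30.75

30.75


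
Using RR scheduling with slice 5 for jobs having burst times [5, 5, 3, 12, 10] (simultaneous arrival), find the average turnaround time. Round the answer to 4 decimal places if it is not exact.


Time quantum = 5
Execution trace:
  J1 runs 5 units, time = 5
  J2 runs 5 units, time = 10
  J3 runs 3 units, time = 13
  J4 runs 5 units, time = 18
  J5 runs 5 units, time = 23
  J4 runs 5 units, time = 28
  J5 runs 5 units, time = 33
  J4 runs 2 units, time = 35
Finish times: [5, 10, 13, 35, 33]
Average turnaround = 96/5 = 19.2

19.2


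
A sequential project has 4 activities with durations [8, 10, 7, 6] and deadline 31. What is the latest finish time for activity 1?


LF(activity 1) = deadline - sum of successor durations
Successors: activities 2 through 4 with durations [10, 7, 6]
Sum of successor durations = 23
LF = 31 - 23 = 8

8


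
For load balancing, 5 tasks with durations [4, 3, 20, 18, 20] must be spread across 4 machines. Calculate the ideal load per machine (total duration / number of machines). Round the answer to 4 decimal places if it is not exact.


Total processing time = 4 + 3 + 20 + 18 + 20 = 65
Number of machines = 4
Ideal balanced load = 65 / 4 = 16.25

16.25


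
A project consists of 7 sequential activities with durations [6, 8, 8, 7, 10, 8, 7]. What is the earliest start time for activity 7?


Activity 7 starts after activities 1 through 6 complete.
Predecessor durations: [6, 8, 8, 7, 10, 8]
ES = 6 + 8 + 8 + 7 + 10 + 8 = 47

47


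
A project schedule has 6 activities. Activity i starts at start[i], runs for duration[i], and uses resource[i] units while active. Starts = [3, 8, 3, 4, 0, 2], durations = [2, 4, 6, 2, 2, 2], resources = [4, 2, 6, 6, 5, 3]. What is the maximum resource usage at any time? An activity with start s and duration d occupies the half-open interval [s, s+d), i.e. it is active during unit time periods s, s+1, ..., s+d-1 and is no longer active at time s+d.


Each activity i is active on [start_i, start_i + duration_i).
Compute total resource usage per time slot:
  t=0: active resources = [5], total = 5
  t=1: active resources = [5], total = 5
  t=2: active resources = [3], total = 3
  t=3: active resources = [4, 6, 3], total = 13
  t=4: active resources = [4, 6, 6], total = 16
  t=5: active resources = [6, 6], total = 12
  t=6: active resources = [6], total = 6
  t=7: active resources = [6], total = 6
  t=8: active resources = [2, 6], total = 8
  t=9: active resources = [2], total = 2
  t=10: active resources = [2], total = 2
  t=11: active resources = [2], total = 2
Peak resource demand = 16

16


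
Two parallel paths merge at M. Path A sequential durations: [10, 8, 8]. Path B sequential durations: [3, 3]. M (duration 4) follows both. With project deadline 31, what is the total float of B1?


Forward pass: ES(B1) = sum of predecessors on chain B = 0
EF = ES + duration = 0 + 3 = 3
Backward pass: LF(M) = deadline = 31; LS(M) = 31 - 4 = 27
LF(B1) = LS(M) - sum(successors on chain B) = 27 - 3 = 24
LS = LF - duration = 24 - 3 = 21
Total float = LS - ES = 21 - 0 = 21

21


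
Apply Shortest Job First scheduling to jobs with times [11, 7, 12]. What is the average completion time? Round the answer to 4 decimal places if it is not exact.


SJF order (ascending): [7, 11, 12]
Completion times:
  Job 1: burst=7, C=7
  Job 2: burst=11, C=18
  Job 3: burst=12, C=30
Average completion = 55/3 = 18.3333

18.3333


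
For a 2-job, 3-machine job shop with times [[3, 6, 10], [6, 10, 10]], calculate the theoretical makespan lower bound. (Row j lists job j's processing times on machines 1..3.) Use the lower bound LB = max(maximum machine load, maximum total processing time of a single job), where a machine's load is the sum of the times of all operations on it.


Machine loads:
  Machine 1: 3 + 6 = 9
  Machine 2: 6 + 10 = 16
  Machine 3: 10 + 10 = 20
Max machine load = 20
Job totals:
  Job 1: 19
  Job 2: 26
Max job total = 26
Lower bound = max(20, 26) = 26

26


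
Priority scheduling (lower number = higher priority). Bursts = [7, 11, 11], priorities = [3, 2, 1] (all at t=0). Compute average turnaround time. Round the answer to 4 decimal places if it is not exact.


Sort by priority (ascending = highest first):
Order: [(1, 11), (2, 11), (3, 7)]
Completion times:
  Priority 1, burst=11, C=11
  Priority 2, burst=11, C=22
  Priority 3, burst=7, C=29
Average turnaround = 62/3 = 20.6667

20.6667


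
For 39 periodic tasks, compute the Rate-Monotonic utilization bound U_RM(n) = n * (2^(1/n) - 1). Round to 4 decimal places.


Compute 2^(1/39) = 1.0179318843
Subtract 1: 1.0179318843 - 1 = 0.0179318843
Multiply by n: 39 * 0.0179318843 = 0.6993434877
Round to 4 dp: 0.6993

0.6993


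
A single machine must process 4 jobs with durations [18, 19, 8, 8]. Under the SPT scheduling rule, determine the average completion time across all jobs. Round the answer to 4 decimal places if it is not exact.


Sort jobs by processing time (SPT order): [8, 8, 18, 19]
Compute completion times sequentially:
  Job 1: processing = 8, completes at 8
  Job 2: processing = 8, completes at 16
  Job 3: processing = 18, completes at 34
  Job 4: processing = 19, completes at 53
Sum of completion times = 111
Average completion time = 111/4 = 27.75

27.75


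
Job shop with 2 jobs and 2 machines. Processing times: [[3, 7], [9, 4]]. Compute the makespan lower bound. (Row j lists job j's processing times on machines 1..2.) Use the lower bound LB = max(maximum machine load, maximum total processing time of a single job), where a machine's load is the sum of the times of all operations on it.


Machine loads:
  Machine 1: 3 + 9 = 12
  Machine 2: 7 + 4 = 11
Max machine load = 12
Job totals:
  Job 1: 10
  Job 2: 13
Max job total = 13
Lower bound = max(12, 13) = 13

13


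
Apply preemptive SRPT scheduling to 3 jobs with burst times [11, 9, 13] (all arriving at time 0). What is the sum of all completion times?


Since all jobs arrive at t=0, SRPT equals SPT ordering.
SPT order: [9, 11, 13]
Completion times:
  Job 1: p=9, C=9
  Job 2: p=11, C=20
  Job 3: p=13, C=33
Total completion time = 9 + 20 + 33 = 62

62


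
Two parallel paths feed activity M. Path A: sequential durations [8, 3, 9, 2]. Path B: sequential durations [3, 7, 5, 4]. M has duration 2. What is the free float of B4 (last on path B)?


ES(B4) = sum of predecessors on chain B = 15
EF(B4) = ES + duration = 15 + 4 = 19
Successor of B4 is M. ES(M) = max(sum(A), sum(B)) = max(22, 19) = 22
Free float = ES(successor) - EF(current) = 22 - 19 = 3

3


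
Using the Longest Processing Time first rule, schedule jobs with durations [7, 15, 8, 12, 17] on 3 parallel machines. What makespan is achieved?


Sort jobs in decreasing order (LPT): [17, 15, 12, 8, 7]
Assign each job to the least loaded machine:
  Machine 1: jobs [17], load = 17
  Machine 2: jobs [15, 7], load = 22
  Machine 3: jobs [12, 8], load = 20
Makespan = max load = 22

22


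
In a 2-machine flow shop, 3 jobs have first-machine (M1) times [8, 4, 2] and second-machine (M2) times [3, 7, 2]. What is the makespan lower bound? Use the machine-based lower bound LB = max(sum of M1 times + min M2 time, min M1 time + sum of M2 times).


LB1 = sum(M1 times) + min(M2 times) = 14 + 2 = 16
LB2 = min(M1 times) + sum(M2 times) = 2 + 12 = 14
Lower bound = max(LB1, LB2) = max(16, 14) = 16

16


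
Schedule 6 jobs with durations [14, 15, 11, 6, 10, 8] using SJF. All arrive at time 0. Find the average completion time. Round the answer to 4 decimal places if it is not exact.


SJF order (ascending): [6, 8, 10, 11, 14, 15]
Completion times:
  Job 1: burst=6, C=6
  Job 2: burst=8, C=14
  Job 3: burst=10, C=24
  Job 4: burst=11, C=35
  Job 5: burst=14, C=49
  Job 6: burst=15, C=64
Average completion = 192/6 = 32.0

32.0


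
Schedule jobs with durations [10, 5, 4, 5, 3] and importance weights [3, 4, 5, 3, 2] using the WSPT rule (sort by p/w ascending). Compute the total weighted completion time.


Compute p/w ratios and sort ascending (WSPT): [(4, 5), (5, 4), (3, 2), (5, 3), (10, 3)]
Compute weighted completion times:
  Job (p=4,w=5): C=4, w*C=5*4=20
  Job (p=5,w=4): C=9, w*C=4*9=36
  Job (p=3,w=2): C=12, w*C=2*12=24
  Job (p=5,w=3): C=17, w*C=3*17=51
  Job (p=10,w=3): C=27, w*C=3*27=81
Total weighted completion time = 212

212


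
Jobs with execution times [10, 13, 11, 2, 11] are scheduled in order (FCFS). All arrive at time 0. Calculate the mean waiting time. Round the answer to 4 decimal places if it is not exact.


FCFS order (as given): [10, 13, 11, 2, 11]
Waiting times:
  Job 1: wait = 0
  Job 2: wait = 10
  Job 3: wait = 23
  Job 4: wait = 34
  Job 5: wait = 36
Sum of waiting times = 103
Average waiting time = 103/5 = 20.6

20.6


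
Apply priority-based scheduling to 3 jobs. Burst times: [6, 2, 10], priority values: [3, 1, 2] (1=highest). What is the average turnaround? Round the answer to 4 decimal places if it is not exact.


Sort by priority (ascending = highest first):
Order: [(1, 2), (2, 10), (3, 6)]
Completion times:
  Priority 1, burst=2, C=2
  Priority 2, burst=10, C=12
  Priority 3, burst=6, C=18
Average turnaround = 32/3 = 10.6667

10.6667


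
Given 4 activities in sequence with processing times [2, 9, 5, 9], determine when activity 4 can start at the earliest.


Activity 4 starts after activities 1 through 3 complete.
Predecessor durations: [2, 9, 5]
ES = 2 + 9 + 5 = 16

16


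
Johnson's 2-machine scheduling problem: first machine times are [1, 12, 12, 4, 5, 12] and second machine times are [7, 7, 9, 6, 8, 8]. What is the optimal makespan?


Apply Johnson's rule:
  Group 1 (a <= b): [(1, 1, 7), (4, 4, 6), (5, 5, 8)]
  Group 2 (a > b): [(3, 12, 9), (6, 12, 8), (2, 12, 7)]
Optimal job order: [1, 4, 5, 3, 6, 2]
Schedule:
  Job 1: M1 done at 1, M2 done at 8
  Job 4: M1 done at 5, M2 done at 14
  Job 5: M1 done at 10, M2 done at 22
  Job 3: M1 done at 22, M2 done at 31
  Job 6: M1 done at 34, M2 done at 42
  Job 2: M1 done at 46, M2 done at 53
Makespan = 53

53


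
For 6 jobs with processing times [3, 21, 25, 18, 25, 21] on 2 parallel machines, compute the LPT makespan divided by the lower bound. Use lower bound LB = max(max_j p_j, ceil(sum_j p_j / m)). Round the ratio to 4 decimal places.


LPT order: [25, 25, 21, 21, 18, 3]
Machine loads after assignment: [64, 49]
LPT makespan = 64
Lower bound = max(max_job, ceil(total/2)) = max(25, 57) = 57
Ratio = 64 / 57 = 1.1228

1.1228


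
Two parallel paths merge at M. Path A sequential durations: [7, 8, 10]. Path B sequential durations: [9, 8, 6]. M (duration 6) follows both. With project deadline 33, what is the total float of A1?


Forward pass: ES(A1) = sum of predecessors on chain A = 0
EF = ES + duration = 0 + 7 = 7
Backward pass: LF(M) = deadline = 33; LS(M) = 33 - 6 = 27
LF(A1) = LS(M) - sum(successors on chain A) = 27 - 18 = 9
LS = LF - duration = 9 - 7 = 2
Total float = LS - ES = 2 - 0 = 2

2


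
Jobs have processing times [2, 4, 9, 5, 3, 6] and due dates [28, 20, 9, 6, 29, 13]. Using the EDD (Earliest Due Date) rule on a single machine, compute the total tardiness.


Sort by due date (EDD order): [(5, 6), (9, 9), (6, 13), (4, 20), (2, 28), (3, 29)]
Compute completion times and tardiness:
  Job 1: p=5, d=6, C=5, tardiness=max(0,5-6)=0
  Job 2: p=9, d=9, C=14, tardiness=max(0,14-9)=5
  Job 3: p=6, d=13, C=20, tardiness=max(0,20-13)=7
  Job 4: p=4, d=20, C=24, tardiness=max(0,24-20)=4
  Job 5: p=2, d=28, C=26, tardiness=max(0,26-28)=0
  Job 6: p=3, d=29, C=29, tardiness=max(0,29-29)=0
Total tardiness = 16

16


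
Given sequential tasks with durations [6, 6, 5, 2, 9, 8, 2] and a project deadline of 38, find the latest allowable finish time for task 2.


LF(activity 2) = deadline - sum of successor durations
Successors: activities 3 through 7 with durations [5, 2, 9, 8, 2]
Sum of successor durations = 26
LF = 38 - 26 = 12

12


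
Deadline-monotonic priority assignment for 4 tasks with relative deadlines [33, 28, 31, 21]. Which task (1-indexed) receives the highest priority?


Sort tasks by relative deadline (ascending):
  Task 4: deadline = 21
  Task 2: deadline = 28
  Task 3: deadline = 31
  Task 1: deadline = 33
Priority order (highest first): [4, 2, 3, 1]
Highest priority task = 4

4


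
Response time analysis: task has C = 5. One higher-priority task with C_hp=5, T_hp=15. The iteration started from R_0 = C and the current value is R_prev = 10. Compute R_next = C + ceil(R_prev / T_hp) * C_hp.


R_next = C + ceil(R_prev / T_hp) * C_hp
ceil(10 / 15) = ceil(0.6667) = 1
Interference = 1 * 5 = 5
R_next = 5 + 5 = 10
R_next = R_prev, so the iteration has converged (response time = 10).

10


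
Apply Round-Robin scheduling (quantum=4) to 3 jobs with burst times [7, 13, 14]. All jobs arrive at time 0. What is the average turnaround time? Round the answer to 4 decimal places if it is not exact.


Time quantum = 4
Execution trace:
  J1 runs 4 units, time = 4
  J2 runs 4 units, time = 8
  J3 runs 4 units, time = 12
  J1 runs 3 units, time = 15
  J2 runs 4 units, time = 19
  J3 runs 4 units, time = 23
  J2 runs 4 units, time = 27
  J3 runs 4 units, time = 31
  J2 runs 1 units, time = 32
  J3 runs 2 units, time = 34
Finish times: [15, 32, 34]
Average turnaround = 81/3 = 27.0

27.0


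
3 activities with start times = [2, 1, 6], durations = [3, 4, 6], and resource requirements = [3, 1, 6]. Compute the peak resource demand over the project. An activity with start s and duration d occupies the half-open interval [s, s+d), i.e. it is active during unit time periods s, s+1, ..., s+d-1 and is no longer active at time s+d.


Each activity i is active on [start_i, start_i + duration_i).
Compute total resource usage per time slot:
  t=0: active resources = [], total = 0
  t=1: active resources = [1], total = 1
  t=2: active resources = [3, 1], total = 4
  t=3: active resources = [3, 1], total = 4
  t=4: active resources = [3, 1], total = 4
  t=5: active resources = [], total = 0
  t=6: active resources = [6], total = 6
  t=7: active resources = [6], total = 6
  t=8: active resources = [6], total = 6
  t=9: active resources = [6], total = 6
  t=10: active resources = [6], total = 6
  t=11: active resources = [6], total = 6
Peak resource demand = 6

6


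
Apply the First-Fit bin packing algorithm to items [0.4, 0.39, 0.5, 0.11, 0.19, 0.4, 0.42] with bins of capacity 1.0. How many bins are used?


Place items sequentially using First-Fit:
  Item 0.4 -> new Bin 1
  Item 0.39 -> Bin 1 (now 0.79)
  Item 0.5 -> new Bin 2
  Item 0.11 -> Bin 1 (now 0.9)
  Item 0.19 -> Bin 2 (now 0.69)
  Item 0.4 -> new Bin 3
  Item 0.42 -> Bin 3 (now 0.82)
Total bins used = 3

3


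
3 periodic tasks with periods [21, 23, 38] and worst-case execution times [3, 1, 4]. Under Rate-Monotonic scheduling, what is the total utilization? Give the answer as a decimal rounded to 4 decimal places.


Compute individual utilizations (exact fractions):
  Task 1: C/T = 3/21 = 1/7 (approx. 0.1429)
  Task 2: C/T = 1/23 (approx. 0.0435)
  Task 3: C/T = 4/38 = 2/19 (approx. 0.1053)
Total utilization U = 1/7 + 1/23 + 2/19 = 892/3059
Rounded to 4 decimal places: U = 0.2916
RM (Liu & Layland) bound for 3 tasks = 0.779763; compare with U = 892/3059 (approx. 0.291599)
U <= bound, so schedulable by RM sufficient condition.

0.2916
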